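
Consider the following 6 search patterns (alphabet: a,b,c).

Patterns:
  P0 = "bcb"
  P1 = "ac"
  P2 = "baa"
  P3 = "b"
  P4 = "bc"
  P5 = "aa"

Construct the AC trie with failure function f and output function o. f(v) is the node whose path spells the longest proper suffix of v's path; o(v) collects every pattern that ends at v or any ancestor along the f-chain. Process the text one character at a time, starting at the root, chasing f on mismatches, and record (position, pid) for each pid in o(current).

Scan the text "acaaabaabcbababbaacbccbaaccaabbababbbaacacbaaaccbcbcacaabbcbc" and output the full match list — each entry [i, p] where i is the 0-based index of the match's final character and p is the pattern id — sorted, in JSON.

Construct AC machine:
Trie nodes:
  n0 'ε': a→4 b→1
  n1 'b': a→6 c→2  [P3 ends]
  n2 'bc': b→3  [P4 ends]
  n3 'bcb': ·  [P0 ends]
  n4 'a': a→8 c→5
  n5 'ac': ·  [P1 ends]
  n6 'ba': a→7
  n7 'baa': ·  [P2 ends]
  n8 'aa': ·  [P5 ends]

BFS fail/out derivation:
  fail(1) 'b': from fail(0)=0 chase 'b': 0 ⇒ 0;  out={3}∪out(0)={3}
  fail(4) 'a': from fail(0)=0 chase 'a': 0 ⇒ 0;  out=∅∪out(0)=∅
  fail(2) 'bc': from fail(1)=0 chase 'c': 0 ⇒ 0;  out={4}∪out(0)={4}
  fail(5) 'ac': from fail(4)=0 chase 'c': 0 ⇒ 0;  out={1}∪out(0)={1}
  fail(6) 'ba': from fail(1)=0 chase 'a': 0 ⇒ 4;  out=∅∪out(4)=∅
  fail(8) 'aa': from fail(4)=0 chase 'a': 0 ⇒ 4;  out={5}∪out(4)={5}
  fail(3) 'bcb': from fail(2)=0 chase 'b': 0 ⇒ 1;  out={0}∪out(1)={0,3}
  fail(7) 'baa': from fail(6)=4 chase 'a': 4 ⇒ 8;  out={2}∪out(8)={2,5}

Text stream:
[0] read 'a'  n0⇒n4
[1] read 'c'  n4⇒n5  → match P1@[0:1]
[2] read 'a'  n5⇒n4 (via fail)
[3] read 'a'  n4⇒n8  → match P5@[2:3]
[4] read 'a'  n8⇒n8 (via fail)  → match P5@[3:4]
[5] read 'b'  n8⇒n1 (via fail)  → match P3@[5:5]
[6] read 'a'  n1⇒n6
[7] read 'a'  n6⇒n7  → match P2@[5:7],P5@[6:7]
[8] read 'b'  n7⇒n1 (via fail)  → match P3@[8:8]
[9] read 'c'  n1⇒n2  → match P4@[8:9]
[10] read 'b'  n2⇒n3  → match P0@[8:10],P3@[10:10]
[11] read 'a'  n3⇒n6 (via fail)
[12] read 'b'  n6⇒n1 (via fail)  → match P3@[12:12]
[13] read 'a'  n1⇒n6
[14] read 'b'  n6⇒n1 (via fail)  → match P3@[14:14]
[15] read 'b'  n1⇒n1 (via fail)  → match P3@[15:15]
[16] read 'a'  n1⇒n6
[17] read 'a'  n6⇒n7  → match P2@[15:17],P5@[16:17]
[18] read 'c'  n7⇒n5 (via fail)  → match P1@[17:18]
[19] read 'b'  n5⇒n1 (via fail)  → match P3@[19:19]
[20] read 'c'  n1⇒n2  → match P4@[19:20]
[21] read 'c'  n2⇒n0 (via fail)
[22] read 'b'  n0⇒n1  → match P3@[22:22]
[23] read 'a'  n1⇒n6
[24] read 'a'  n6⇒n7  → match P2@[22:24],P5@[23:24]
[25] read 'c'  n7⇒n5 (via fail)  → match P1@[24:25]
[26] read 'c'  n5⇒n0 (via fail)
[27] read 'a'  n0⇒n4
[28] read 'a'  n4⇒n8  → match P5@[27:28]
[29] read 'b'  n8⇒n1 (via fail)  → match P3@[29:29]
[30] read 'b'  n1⇒n1 (via fail)  → match P3@[30:30]
[31] read 'a'  n1⇒n6
[32] read 'b'  n6⇒n1 (via fail)  → match P3@[32:32]
[33] read 'a'  n1⇒n6
[34] read 'b'  n6⇒n1 (via fail)  → match P3@[34:34]
[35] read 'b'  n1⇒n1 (via fail)  → match P3@[35:35]
[36] read 'b'  n1⇒n1 (via fail)  → match P3@[36:36]
[37] read 'a'  n1⇒n6
[38] read 'a'  n6⇒n7  → match P2@[36:38],P5@[37:38]
[39] read 'c'  n7⇒n5 (via fail)  → match P1@[38:39]
[40] read 'a'  n5⇒n4 (via fail)
[41] read 'c'  n4⇒n5  → match P1@[40:41]
[42] read 'b'  n5⇒n1 (via fail)  → match P3@[42:42]
[43] read 'a'  n1⇒n6
[44] read 'a'  n6⇒n7  → match P2@[42:44],P5@[43:44]
[45] read 'a'  n7⇒n8 (via fail)  → match P5@[44:45]
[46] read 'c'  n8⇒n5 (via fail)  → match P1@[45:46]
[47] read 'c'  n5⇒n0 (via fail)
[48] read 'b'  n0⇒n1  → match P3@[48:48]
[49] read 'c'  n1⇒n2  → match P4@[48:49]
[50] read 'b'  n2⇒n3  → match P0@[48:50],P3@[50:50]
[51] read 'c'  n3⇒n2 (via fail)  → match P4@[50:51]
[52] read 'a'  n2⇒n4 (via fail)
[53] read 'c'  n4⇒n5  → match P1@[52:53]
[54] read 'a'  n5⇒n4 (via fail)
[55] read 'a'  n4⇒n8  → match P5@[54:55]
[56] read 'b'  n8⇒n1 (via fail)  → match P3@[56:56]
[57] read 'b'  n1⇒n1 (via fail)  → match P3@[57:57]
[58] read 'c'  n1⇒n2  → match P4@[57:58]
[59] read 'b'  n2⇒n3  → match P0@[57:59],P3@[59:59]
[60] read 'c'  n3⇒n2 (via fail)  → match P4@[59:60]

Result: [[1,1],[3,5],[4,5],[5,3],[7,2],[7,5],[8,3],[9,4],[10,0],[10,3],[12,3],[14,3],[15,3],[17,2],[17,5],[18,1],[19,3],[20,4],[22,3],[24,2],[24,5],[25,1],[28,5],[29,3],[30,3],[32,3],[34,3],[35,3],[36,3],[38,2],[38,5],[39,1],[41,1],[42,3],[44,2],[44,5],[45,5],[46,1],[48,3],[49,4],[50,0],[50,3],[51,4],[53,1],[55,5],[56,3],[57,3],[58,4],[59,0],[59,3],[60,4]]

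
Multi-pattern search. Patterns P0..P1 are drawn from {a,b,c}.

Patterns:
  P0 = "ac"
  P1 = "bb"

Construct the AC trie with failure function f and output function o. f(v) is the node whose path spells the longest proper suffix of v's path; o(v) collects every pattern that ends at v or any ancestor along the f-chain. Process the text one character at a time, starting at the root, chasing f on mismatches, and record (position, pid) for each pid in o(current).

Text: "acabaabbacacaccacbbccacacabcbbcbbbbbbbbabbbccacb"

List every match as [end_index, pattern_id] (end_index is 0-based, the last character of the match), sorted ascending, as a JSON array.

Construct AC machine:
Trie (insert patterns):
  0='ε' goto a→1 b→3
  1='a' goto c→2
  2='ac' goto ·  [P0 ends]
  3='b' goto b→4
  4='bb' goto ·  [P1 ends]

Failure links (BFS by depth):
  fail(1) 'a': from fail(0)=0 chase 'a': 0 ⇒ 0;  out=∅∪out(0)=∅
  fail(3) 'b': from fail(0)=0 chase 'b': 0 ⇒ 0;  out=∅∪out(0)=∅
  fail(2) 'ac': from fail(1)=0 chase 'c': 0 ⇒ 0;  out={0}∪out(0)={0}
  fail(4) 'bb': from fail(3)=0 chase 'b': 0 ⇒ 3;  out={1}∪out(3)={1}

Scan:
[0] read 'a'  n0⇒n1
[1] read 'c'  n1⇒n2  → match P0@[0:1]
[2] read 'a'  n2⇒n1 (via fail)
[3] read 'b'  n1⇒n3 (via fail)
[4] read 'a'  n3⇒n1 (via fail)
[5] read 'a'  n1⇒n1 (via fail)
[6] read 'b'  n1⇒n3 (via fail)
[7] read 'b'  n3⇒n4  → match P1@[6:7]
[8] read 'a'  n4⇒n1 (via fail)
[9] read 'c'  n1⇒n2  → match P0@[8:9]
[10] read 'a'  n2⇒n1 (via fail)
[11] read 'c'  n1⇒n2  → match P0@[10:11]
[12] read 'a'  n2⇒n1 (via fail)
[13] read 'c'  n1⇒n2  → match P0@[12:13]
[14] read 'c'  n2⇒n0 (via fail)
[15] read 'a'  n0⇒n1
[16] read 'c'  n1⇒n2  → match P0@[15:16]
[17] read 'b'  n2⇒n3 (via fail)
[18] read 'b'  n3⇒n4  → match P1@[17:18]
[19] read 'c'  n4⇒n0 (via fail)
[20] read 'c'  n0⇒n0
[21] read 'a'  n0⇒n1
[22] read 'c'  n1⇒n2  → match P0@[21:22]
[23] read 'a'  n2⇒n1 (via fail)
[24] read 'c'  n1⇒n2  → match P0@[23:24]
[25] read 'a'  n2⇒n1 (via fail)
[26] read 'b'  n1⇒n3 (via fail)
[27] read 'c'  n3⇒n0 (via fail)
[28] read 'b'  n0⇒n3
[29] read 'b'  n3⇒n4  → match P1@[28:29]
[30] read 'c'  n4⇒n0 (via fail)
[31] read 'b'  n0⇒n3
[32] read 'b'  n3⇒n4  → match P1@[31:32]
[33] read 'b'  n4⇒n4 (via fail)  → match P1@[32:33]
[34] read 'b'  n4⇒n4 (via fail)  → match P1@[33:34]
[35] read 'b'  n4⇒n4 (via fail)  → match P1@[34:35]
[36] read 'b'  n4⇒n4 (via fail)  → match P1@[35:36]
[37] read 'b'  n4⇒n4 (via fail)  → match P1@[36:37]
[38] read 'b'  n4⇒n4 (via fail)  → match P1@[37:38]
[39] read 'a'  n4⇒n1 (via fail)
[40] read 'b'  n1⇒n3 (via fail)
[41] read 'b'  n3⇒n4  → match P1@[40:41]
[42] read 'b'  n4⇒n4 (via fail)  → match P1@[41:42]
[43] read 'c'  n4⇒n0 (via fail)
[44] read 'c'  n0⇒n0
[45] read 'a'  n0⇒n1
[46] read 'c'  n1⇒n2  → match P0@[45:46]
[47] read 'b'  n2⇒n3 (via fail)

Result: [[1,0],[7,1],[9,0],[11,0],[13,0],[16,0],[18,1],[22,0],[24,0],[29,1],[32,1],[33,1],[34,1],[35,1],[36,1],[37,1],[38,1],[41,1],[42,1],[46,0]]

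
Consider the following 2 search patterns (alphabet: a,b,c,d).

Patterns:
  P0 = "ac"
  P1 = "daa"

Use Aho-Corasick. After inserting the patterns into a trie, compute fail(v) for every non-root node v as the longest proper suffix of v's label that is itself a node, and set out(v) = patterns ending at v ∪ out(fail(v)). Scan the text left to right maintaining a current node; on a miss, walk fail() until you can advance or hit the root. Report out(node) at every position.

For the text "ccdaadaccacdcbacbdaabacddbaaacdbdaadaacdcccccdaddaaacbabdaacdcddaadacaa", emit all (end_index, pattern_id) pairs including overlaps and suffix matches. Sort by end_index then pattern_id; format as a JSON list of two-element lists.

Build automaton:
Trie nodes:
  0='ε' goto a→1 d→3
  1='a' goto c→2
  2='ac' goto ·  [P0 ends]
  3='d' goto a→4
  4='da' goto a→5
  5='daa' goto ·  [P1 ends]

BFS fail/out derivation:
  n1('a'): parent n0 fail=0; on 'a' 0 → fail=0;  out ∅∪∅=∅
  n3('d'): parent n0 fail=0; on 'd' 0 → fail=0;  out ∅∪∅=∅
  n2('ac'): parent n1 fail=0; on 'c' 0 → fail=0;  out {0}∪∅={0}
  n4('da'): parent n3 fail=0; on 'a' 0 → fail=1;  out ∅∪∅=∅
  n5('daa'): parent n4 fail=1; on 'a' 1→0 → fail=1;  out {1}∪∅={1}

Text stream:
i=0 'c': node 0→0
i=1 'c': node 0→0
i=2 'd': node 0→3
i=3 'a': node 3→4
i=4 'a': node 4→5  ** P1@[2:4]
i=5 'd': node 5→3 (via fail)
i=6 'a': node 3→4
i=7 'c': node 4→2 (via fail)  ** P0@[6:7]
i=8 'c': node 2→0 (via fail)
i=9 'a': node 0→1
i=10 'c': node 1→2  ** P0@[9:10]
i=11 'd': node 2→3 (via fail)
i=12 'c': node 3→0 (via fail)
i=13 'b': node 0→0
i=14 'a': node 0→1
i=15 'c': node 1→2  ** P0@[14:15]
i=16 'b': node 2→0 (via fail)
i=17 'd': node 0→3
i=18 'a': node 3→4
i=19 'a': node 4→5  ** P1@[17:19]
i=20 'b': node 5→0 (via fail)
i=21 'a': node 0→1
i=22 'c': node 1→2  ** P0@[21:22]
i=23 'd': node 2→3 (via fail)
i=24 'd': node 3→3 (via fail)
i=25 'b': node 3→0 (via fail)
i=26 'a': node 0→1
i=27 'a': node 1→1 (via fail)
i=28 'a': node 1→1 (via fail)
i=29 'c': node 1→2  ** P0@[28:29]
i=30 'd': node 2→3 (via fail)
i=31 'b': node 3→0 (via fail)
i=32 'd': node 0→3
i=33 'a': node 3→4
i=34 'a': node 4→5  ** P1@[32:34]
i=35 'd': node 5→3 (via fail)
i=36 'a': node 3→4
i=37 'a': node 4→5  ** P1@[35:37]
i=38 'c': node 5→2 (via fail)  ** P0@[37:38]
i=39 'd': node 2→3 (via fail)
i=40 'c': node 3→0 (via fail)
i=41 'c': node 0→0
i=42 'c': node 0→0
i=43 'c': node 0→0
i=44 'c': node 0→0
i=45 'd': node 0→3
i=46 'a': node 3→4
i=47 'd': node 4→3 (via fail)
i=48 'd': node 3→3 (via fail)
i=49 'a': node 3→4
i=50 'a': node 4→5  ** P1@[48:50]
i=51 'a': node 5→1 (via fail)
i=52 'c': node 1→2  ** P0@[51:52]
i=53 'b': node 2→0 (via fail)
i=54 'a': node 0→1
i=55 'b': node 1→0 (via fail)
i=56 'd': node 0→3
i=57 'a': node 3→4
i=58 'a': node 4→5  ** P1@[56:58]
i=59 'c': node 5→2 (via fail)  ** P0@[58:59]
i=60 'd': node 2→3 (via fail)
i=61 'c': node 3→0 (via fail)
i=62 'd': node 0→3
i=63 'd': node 3→3 (via fail)
i=64 'a': node 3→4
i=65 'a': node 4→5  ** P1@[63:65]
i=66 'd': node 5→3 (via fail)
i=67 'a': node 3→4
i=68 'c': node 4→2 (via fail)  ** P0@[67:68]
i=69 'a': node 2→1 (via fail)
i=70 'a': node 1→1 (via fail)

Result: [[4,1],[7,0],[10,0],[15,0],[19,1],[22,0],[29,0],[34,1],[37,1],[38,0],[50,1],[52,0],[58,1],[59,0],[65,1],[68,0]]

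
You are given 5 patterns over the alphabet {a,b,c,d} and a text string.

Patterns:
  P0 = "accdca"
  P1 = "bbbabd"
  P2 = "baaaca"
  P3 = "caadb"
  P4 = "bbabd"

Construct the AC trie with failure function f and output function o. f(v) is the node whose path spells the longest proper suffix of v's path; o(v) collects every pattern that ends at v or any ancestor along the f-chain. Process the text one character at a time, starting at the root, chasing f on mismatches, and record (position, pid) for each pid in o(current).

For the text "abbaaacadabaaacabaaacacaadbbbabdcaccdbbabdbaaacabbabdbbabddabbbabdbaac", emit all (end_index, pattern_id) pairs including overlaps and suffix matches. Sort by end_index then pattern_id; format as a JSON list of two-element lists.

Construct AC machine:
Trie (insert patterns):
  n0 'ε': a→1 b→7 c→18
  n1 'a': c→2
  n2 'ac': c→3
  n3 'acc': d→4
  n4 'accd': c→5
  n5 'accdc': a→6
  n6 'accdca': ·  ←P0
  n7 'b': a→13 b→8
  n8 'bb': a→23 b→9
  n9 'bbb': a→10
  n10 'bbba': b→11
  n11 'bbbab': d→12
  n12 'bbbabd': ·  ←P1
  n13 'ba': a→14
  n14 'baa': a→15
  n15 'baaa': c→16
  n16 'baaac': a→17
  n17 'baaaca': ·  ←P2
  n18 'c': a→19
  n19 'ca': a→20
  n20 'caa': d→21
  n21 'caad': b→22
  n22 'caadb': ·  ←P3
  n23 'bba': b→24
  n24 'bbab': d→25
  n25 'bbabd': ·  ←P4

BFS fail/out derivation:
  fail(1) 'a': from fail(0)=0 chase 'a': 0 ⇒ 0;  out=∅∪out(0)=∅
  fail(7) 'b': from fail(0)=0 chase 'b': 0 ⇒ 0;  out=∅∪out(0)=∅
  fail(18) 'c': from fail(0)=0 chase 'c': 0 ⇒ 0;  out=∅∪out(0)=∅
  fail(2) 'ac': from fail(1)=0 chase 'c': 0 ⇒ 18;  out=∅∪out(18)=∅
  fail(8) 'bb': from fail(7)=0 chase 'b': 0 ⇒ 7;  out=∅∪out(7)=∅
  fail(13) 'ba': from fail(7)=0 chase 'a': 0 ⇒ 1;  out=∅∪out(1)=∅
  fail(19) 'ca': from fail(18)=0 chase 'a': 0 ⇒ 1;  out=∅∪out(1)=∅
  fail(3) 'acc': from fail(2)=18 chase 'c': 18→0 ⇒ 18;  out=∅∪out(18)=∅
  fail(9) 'bbb': from fail(8)=7 chase 'b': 7 ⇒ 8;  out=∅∪out(8)=∅
  fail(14) 'baa': from fail(13)=1 chase 'a': 1→0 ⇒ 1;  out=∅∪out(1)=∅
  fail(20) 'caa': from fail(19)=1 chase 'a': 1→0 ⇒ 1;  out=∅∪out(1)=∅
  fail(23) 'bba': from fail(8)=7 chase 'a': 7 ⇒ 13;  out=∅∪out(13)=∅
  fail(4) 'accd': from fail(3)=18 chase 'd': 18→0 ⇒ 0;  out=∅∪out(0)=∅
  fail(10) 'bbba': from fail(9)=8 chase 'a': 8 ⇒ 23;  out=∅∪out(23)=∅
  fail(15) 'baaa': from fail(14)=1 chase 'a': 1→0 ⇒ 1;  out=∅∪out(1)=∅
  fail(21) 'caad': from fail(20)=1 chase 'd': 1→0 ⇒ 0;  out=∅∪out(0)=∅
  fail(24) 'bbab': from fail(23)=13 chase 'b': 13→1→0 ⇒ 7;  out=∅∪out(7)=∅
  fail(5) 'accdc': from fail(4)=0 chase 'c': 0 ⇒ 18;  out=∅∪out(18)=∅
  fail(11) 'bbbab': from fail(10)=23 chase 'b': 23 ⇒ 24;  out=∅∪out(24)=∅
  fail(16) 'baaac': from fail(15)=1 chase 'c': 1 ⇒ 2;  out=∅∪out(2)=∅
  fail(22) 'caadb': from fail(21)=0 chase 'b': 0 ⇒ 7;  out={3}∪out(7)={3}
  fail(25) 'bbabd': from fail(24)=7 chase 'd': 7→0 ⇒ 0;  out={4}∪out(0)={4}
  fail(6) 'accdca': from fail(5)=18 chase 'a': 18 ⇒ 19;  out={0}∪out(19)={0}
  fail(12) 'bbbabd': from fail(11)=24 chase 'd': 24 ⇒ 25;  out={1}∪out(25)={1,4}
  fail(17) 'baaaca': from fail(16)=2 chase 'a': 2→18 ⇒ 19;  out={2}∪out(19)={2}

Scan:
pos 0 'a': at 1
pos 1 'b': at 7 ·f
pos 2 'b': at 8
pos 3 'a': at 23
pos 4 'a': at 14 ·f
pos 5 'a': at 15
pos 6 'c': at 16
pos 7 'a': at 17  → match P2@[2:7]
pos 8 'd': at 0 ·f
pos 9 'a': at 1
pos 10 'b': at 7 ·f
pos 11 'a': at 13
pos 12 'a': at 14
pos 13 'a': at 15
pos 14 'c': at 16
pos 15 'a': at 17  → match P2@[10:15]
pos 16 'b': at 7 ·f
pos 17 'a': at 13
pos 18 'a': at 14
pos 19 'a': at 15
pos 20 'c': at 16
pos 21 'a': at 17  → match P2@[16:21]
pos 22 'c': at 2 ·f
pos 23 'a': at 19 ·f
pos 24 'a': at 20
pos 25 'd': at 21
pos 26 'b': at 22  → match P3@[22:26]
pos 27 'b': at 8 ·f
pos 28 'b': at 9
pos 29 'a': at 10
pos 30 'b': at 11
pos 31 'd': at 12  → match P1@[26:31],P4@[27:31]
pos 32 'c': at 18 ·f
pos 33 'a': at 19
pos 34 'c': at 2 ·f
pos 35 'c': at 3
pos 36 'd': at 4
pos 37 'b': at 7 ·f
pos 38 'b': at 8
pos 39 'a': at 23
pos 40 'b': at 24
pos 41 'd': at 25  → match P4@[37:41]
pos 42 'b': at 7 ·f
pos 43 'a': at 13
pos 44 'a': at 14
pos 45 'a': at 15
pos 46 'c': at 16
pos 47 'a': at 17  → match P2@[42:47]
pos 48 'b': at 7 ·f
pos 49 'b': at 8
pos 50 'a': at 23
pos 51 'b': at 24
pos 52 'd': at 25  → match P4@[48:52]
pos 53 'b': at 7 ·f
pos 54 'b': at 8
pos 55 'a': at 23
pos 56 'b': at 24
pos 57 'd': at 25  → match P4@[53:57]
pos 58 'd': at 0 ·f
pos 59 'a': at 1
pos 60 'b': at 7 ·f
pos 61 'b': at 8
pos 62 'b': at 9
pos 63 'a': at 10
pos 64 'b': at 11
pos 65 'd': at 12  → match P1@[60:65],P4@[61:65]
pos 66 'b': at 7 ·f
pos 67 'a': at 13
pos 68 'a': at 14
pos 69 'c': at 2 ·f

Matches: [[7,2],[15,2],[21,2],[26,3],[31,1],[31,4],[41,4],[47,2],[52,4],[57,4],[65,1],[65,4]]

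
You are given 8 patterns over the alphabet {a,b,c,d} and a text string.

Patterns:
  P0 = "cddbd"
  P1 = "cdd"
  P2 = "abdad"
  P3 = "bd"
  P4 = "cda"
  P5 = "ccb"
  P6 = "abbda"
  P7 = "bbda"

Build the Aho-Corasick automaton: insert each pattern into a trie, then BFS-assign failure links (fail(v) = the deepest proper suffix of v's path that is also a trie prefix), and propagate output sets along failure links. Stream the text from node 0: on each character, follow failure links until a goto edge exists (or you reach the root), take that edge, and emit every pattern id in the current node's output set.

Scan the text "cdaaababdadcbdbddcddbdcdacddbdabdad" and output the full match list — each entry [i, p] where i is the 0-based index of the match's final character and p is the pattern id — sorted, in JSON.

Construct AC machine:
Trie nodes:
  n0 'ε': a→6 b→11 c→1
  n1 'c': c→14 d→2
  n2 'cd': a→13 d→3
  n3 'cdd': b→4  [P1 ends]
  n4 'cddb': d→5
  n5 'cddbd': ·  [P0 ends]
  n6 'a': b→7
  n7 'ab': b→16 d→8
  n8 'abd': a→9
  n9 'abda': d→10
  n10 'abdad': ·  [P2 ends]
  n11 'b': b→19 d→12
  n12 'bd': ·  [P3 ends]
  n13 'cda': ·  [P4 ends]
  n14 'cc': b→15
  n15 'ccb': ·  [P5 ends]
  n16 'abb': d→17
  n17 'abbd': a→18
  n18 'abbda': ·  [P6 ends]
  n19 'bb': d→20
  n20 'bbd': a→21
  n21 'bbda': ·  [P7 ends]

BFS fail/out derivation:
  fail(1) 'c': from fail(0)=0 chase 'c': 0 ⇒ 0;  out=∅∪out(0)=∅
  fail(6) 'a': from fail(0)=0 chase 'a': 0 ⇒ 0;  out=∅∪out(0)=∅
  fail(11) 'b': from fail(0)=0 chase 'b': 0 ⇒ 0;  out=∅∪out(0)=∅
  fail(2) 'cd': from fail(1)=0 chase 'd': 0 ⇒ 0;  out=∅∪out(0)=∅
  fail(7) 'ab': from fail(6)=0 chase 'b': 0 ⇒ 11;  out=∅∪out(11)=∅
  fail(12) 'bd': from fail(11)=0 chase 'd': 0 ⇒ 0;  out={3}∪out(0)={3}
  fail(14) 'cc': from fail(1)=0 chase 'c': 0 ⇒ 1;  out=∅∪out(1)=∅
  fail(19) 'bb': from fail(11)=0 chase 'b': 0 ⇒ 11;  out=∅∪out(11)=∅
  fail(3) 'cdd': from fail(2)=0 chase 'd': 0 ⇒ 0;  out={1}∪out(0)={1}
  fail(8) 'abd': from fail(7)=11 chase 'd': 11 ⇒ 12;  out=∅∪out(12)={3}
  fail(13) 'cda': from fail(2)=0 chase 'a': 0 ⇒ 6;  out={4}∪out(6)={4}
  fail(15) 'ccb': from fail(14)=1 chase 'b': 1→0 ⇒ 11;  out={5}∪out(11)={5}
  fail(16) 'abb': from fail(7)=11 chase 'b': 11 ⇒ 19;  out=∅∪out(19)=∅
  fail(20) 'bbd': from fail(19)=11 chase 'd': 11 ⇒ 12;  out=∅∪out(12)={3}
  fail(4) 'cddb': from fail(3)=0 chase 'b': 0 ⇒ 11;  out=∅∪out(11)=∅
  fail(9) 'abda': from fail(8)=12 chase 'a': 12→0 ⇒ 6;  out=∅∪out(6)=∅
  fail(17) 'abbd': from fail(16)=19 chase 'd': 19 ⇒ 20;  out=∅∪out(20)={3}
  fail(21) 'bbda': from fail(20)=12 chase 'a': 12→0 ⇒ 6;  out={7}∪out(6)={7}
  fail(5) 'cddbd': from fail(4)=11 chase 'd': 11 ⇒ 12;  out={0}∪out(12)={0,3}
  fail(10) 'abdad': from fail(9)=6 chase 'd': 6→0 ⇒ 0;  out={2}∪out(0)={2}
  fail(18) 'abbda': from fail(17)=20 chase 'a': 20 ⇒ 21;  out={6}∪out(21)={6,7}

Run:
[0] read 'c'  n0⇒n1
[1] read 'd'  n1⇒n2
[2] read 'a'  n2⇒n13  → match P4@[0:2]
[3] read 'a'  n13⇒n6 (fail-walked)
[4] read 'a'  n6⇒n6 (fail-walked)
[5] read 'b'  n6⇒n7
[6] read 'a'  n7⇒n6 (fail-walked)
[7] read 'b'  n6⇒n7
[8] read 'd'  n7⇒n8  → match P3@[7:8]
[9] read 'a'  n8⇒n9
[10] read 'd'  n9⇒n10  → match P2@[6:10]
[11] read 'c'  n10⇒n1 (fail-walked)
[12] read 'b'  n1⇒n11 (fail-walked)
[13] read 'd'  n11⇒n12  → match P3@[12:13]
[14] read 'b'  n12⇒n11 (fail-walked)
[15] read 'd'  n11⇒n12  → match P3@[14:15]
[16] read 'd'  n12⇒n0 (fail-walked)
[17] read 'c'  n0⇒n1
[18] read 'd'  n1⇒n2
[19] read 'd'  n2⇒n3  → match P1@[17:19]
[20] read 'b'  n3⇒n4
[21] read 'd'  n4⇒n5  → match P0@[17:21],P3@[20:21]
[22] read 'c'  n5⇒n1 (fail-walked)
[23] read 'd'  n1⇒n2
[24] read 'a'  n2⇒n13  → match P4@[22:24]
[25] read 'c'  n13⇒n1 (fail-walked)
[26] read 'd'  n1⇒n2
[27] read 'd'  n2⇒n3  → match P1@[25:27]
[28] read 'b'  n3⇒n4
[29] read 'd'  n4⇒n5  → match P0@[25:29],P3@[28:29]
[30] read 'a'  n5⇒n6 (fail-walked)
[31] read 'b'  n6⇒n7
[32] read 'd'  n7⇒n8  → match P3@[31:32]
[33] read 'a'  n8⇒n9
[34] read 'd'  n9⇒n10  → match P2@[30:34]

Result: [[2,4],[8,3],[10,2],[13,3],[15,3],[19,1],[21,0],[21,3],[24,4],[27,1],[29,0],[29,3],[32,3],[34,2]]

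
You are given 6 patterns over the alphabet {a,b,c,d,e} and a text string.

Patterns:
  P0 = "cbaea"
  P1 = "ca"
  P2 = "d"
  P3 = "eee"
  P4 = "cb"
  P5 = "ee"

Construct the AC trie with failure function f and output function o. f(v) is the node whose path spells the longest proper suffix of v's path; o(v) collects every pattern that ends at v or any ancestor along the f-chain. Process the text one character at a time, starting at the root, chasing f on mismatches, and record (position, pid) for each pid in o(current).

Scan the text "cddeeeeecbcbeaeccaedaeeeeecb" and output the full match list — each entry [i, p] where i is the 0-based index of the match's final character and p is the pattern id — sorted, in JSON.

Construct AC machine:
Trie nodes:
  n0 'ε': c→1 d→7 e→8
  n1 'c': a→6 b→2
  n2 'cb': a→3  ←P4
  n3 'cba': e→4
  n4 'cbae': a→5
  n5 'cbaea': ·  ←P0
  n6 'ca': ·  ←P1
  n7 'd': ·  ←P2
  n8 'e': e→9
  n9 'ee': e→10  ←P5
  n10 'eee': ·  ←P3

Failure links (BFS by depth):
  n1('c'): parent n0 fail=0; on 'c' 0 → fail=0;  out ∅∪∅=∅
  n7('d'): parent n0 fail=0; on 'd' 0 → fail=0;  out {2}∪∅={2}
  n8('e'): parent n0 fail=0; on 'e' 0 → fail=0;  out ∅∪∅=∅
  n2('cb'): parent n1 fail=0; on 'b' 0 → fail=0;  out {4}∪∅={4}
  n6('ca'): parent n1 fail=0; on 'a' 0 → fail=0;  out {1}∪∅={1}
  n9('ee'): parent n8 fail=0; on 'e' 0 → fail=8;  out {5}∪∅={5}
  n3('cba'): parent n2 fail=0; on 'a' 0 → fail=0;  out ∅∪∅=∅
  n10('eee'): parent n9 fail=8; on 'e' 8 → fail=9;  out {3}∪{5}={3,5}
  n4('cbae'): parent n3 fail=0; on 'e' 0 → fail=8;  out ∅∪∅=∅
  n5('cbaea'): parent n4 fail=8; on 'a' 8→0 → fail=0;  out {0}∪∅={0}

Scan:
pos 0 'c': at 1
pos 1 'd': at 7 (fail-walked)  emit P2@[1:1]
pos 2 'd': at 7 (fail-walked)  emit P2@[2:2]
pos 3 'e': at 8 (fail-walked)
pos 4 'e': at 9  emit P5@[3:4]
pos 5 'e': at 10  emit P3@[3:5],P5@[4:5]
pos 6 'e': at 10 (fail-walked)  emit P3@[4:6],P5@[5:6]
pos 7 'e': at 10 (fail-walked)  emit P3@[5:7],P5@[6:7]
pos 8 'c': at 1 (fail-walked)
pos 9 'b': at 2  emit P4@[8:9]
pos 10 'c': at 1 (fail-walked)
pos 11 'b': at 2  emit P4@[10:11]
pos 12 'e': at 8 (fail-walked)
pos 13 'a': at 0 (fail-walked)
pos 14 'e': at 8
pos 15 'c': at 1 (fail-walked)
pos 16 'c': at 1 (fail-walked)
pos 17 'a': at 6  emit P1@[16:17]
pos 18 'e': at 8 (fail-walked)
pos 19 'd': at 7 (fail-walked)  emit P2@[19:19]
pos 20 'a': at 0 (fail-walked)
pos 21 'e': at 8
pos 22 'e': at 9  emit P5@[21:22]
pos 23 'e': at 10  emit P3@[21:23],P5@[22:23]
pos 24 'e': at 10 (fail-walked)  emit P3@[22:24],P5@[23:24]
pos 25 'e': at 10 (fail-walked)  emit P3@[23:25],P5@[24:25]
pos 26 'c': at 1 (fail-walked)
pos 27 'b': at 2  emit P4@[26:27]

Result: [[1,2],[2,2],[4,5],[5,3],[5,5],[6,3],[6,5],[7,3],[7,5],[9,4],[11,4],[17,1],[19,2],[22,5],[23,3],[23,5],[24,3],[24,5],[25,3],[25,5],[27,4]]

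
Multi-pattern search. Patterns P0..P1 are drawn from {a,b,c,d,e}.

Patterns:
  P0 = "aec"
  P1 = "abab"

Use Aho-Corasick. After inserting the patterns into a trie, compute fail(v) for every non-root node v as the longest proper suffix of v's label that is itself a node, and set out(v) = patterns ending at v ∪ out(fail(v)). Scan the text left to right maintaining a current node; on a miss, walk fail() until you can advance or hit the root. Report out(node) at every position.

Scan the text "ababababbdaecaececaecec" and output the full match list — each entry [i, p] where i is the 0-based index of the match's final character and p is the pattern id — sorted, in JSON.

Build:
Trie (insert patterns):
  0='ε' goto a→1
  1='a' goto b→4 e→2
  2='ae' goto c→3
  3='aec' goto ·  [P0 ends]
  4='ab' goto a→5
  5='aba' goto b→6
  6='abab' goto ·  [P1 ends]

Failure links (BFS by depth):
  n1('a'): parent n0 fail=0; on 'a' 0 → fail=0;  out ∅∪∅=∅
  n2('ae'): parent n1 fail=0; on 'e' 0 → fail=0;  out ∅∪∅=∅
  n4('ab'): parent n1 fail=0; on 'b' 0 → fail=0;  out ∅∪∅=∅
  n3('aec'): parent n2 fail=0; on 'c' 0 → fail=0;  out {0}∪∅={0}
  n5('aba'): parent n4 fail=0; on 'a' 0 → fail=1;  out ∅∪∅=∅
  n6('abab'): parent n5 fail=1; on 'b' 1 → fail=4;  out {1}∪∅={1}

Scan:
[0] read 'a'  n0⇒n1
[1] read 'b'  n1⇒n4
[2] read 'a'  n4⇒n5
[3] read 'b'  n5⇒n6  ** P1@[0:3]
[4] read 'a'  n6⇒n5 ·f
[5] read 'b'  n5⇒n6  ** P1@[2:5]
[6] read 'a'  n6⇒n5 ·f
[7] read 'b'  n5⇒n6  ** P1@[4:7]
[8] read 'b'  n6⇒n0 ·f
[9] read 'd'  n0⇒n0
[10] read 'a'  n0⇒n1
[11] read 'e'  n1⇒n2
[12] read 'c'  n2⇒n3  ** P0@[10:12]
[13] read 'a'  n3⇒n1 ·f
[14] read 'e'  n1⇒n2
[15] read 'c'  n2⇒n3  ** P0@[13:15]
[16] read 'e'  n3⇒n0 ·f
[17] read 'c'  n0⇒n0
[18] read 'a'  n0⇒n1
[19] read 'e'  n1⇒n2
[20] read 'c'  n2⇒n3  ** P0@[18:20]
[21] read 'e'  n3⇒n0 ·f
[22] read 'c'  n0⇒n0

Result: [[3,1],[5,1],[7,1],[12,0],[15,0],[20,0]]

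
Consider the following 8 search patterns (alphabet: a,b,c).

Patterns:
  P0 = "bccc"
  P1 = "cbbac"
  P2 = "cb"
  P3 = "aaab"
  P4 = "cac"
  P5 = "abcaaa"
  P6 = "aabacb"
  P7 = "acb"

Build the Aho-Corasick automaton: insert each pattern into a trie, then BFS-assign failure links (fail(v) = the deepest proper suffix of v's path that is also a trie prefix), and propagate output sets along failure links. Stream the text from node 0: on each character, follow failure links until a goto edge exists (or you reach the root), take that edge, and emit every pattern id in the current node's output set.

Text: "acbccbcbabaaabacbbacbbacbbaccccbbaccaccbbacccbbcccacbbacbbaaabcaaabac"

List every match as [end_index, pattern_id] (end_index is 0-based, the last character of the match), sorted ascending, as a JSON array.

Construct AC machine:
Trie (insert patterns):
  n0 'ε': a→10 b→1 c→5
  n1 'b': c→2
  n2 'bc': c→3
  n3 'bcc': c→4
  n4 'bccc': ·  ←P0
  n5 'c': a→14 b→6
  n6 'cb': b→7  ←P2
  n7 'cbb': a→8
  n8 'cbba': c→9
  n9 'cbbac': ·  ←P1
  n10 'a': a→11 b→16 c→25
  n11 'aa': a→12 b→21
  n12 'aaa': b→13
  n13 'aaab': ·  ←P3
  n14 'ca': c→15
  n15 'cac': ·  ←P4
  n16 'ab': c→17
  n17 'abc': a→18
  n18 'abca': a→19
  n19 'abcaa': a→20
  n20 'abcaaa': ·  ←P5
  n21 'aab': a→22
  n22 'aaba': c→23
  n23 'aabac': b→24
  n24 'aabacb': ·  ←P6
  n25 'ac': b→26
  n26 'acb': ·  ←P7

Failure links (BFS by depth):
  n1('b'): parent n0 fail=0; on 'b' 0 → fail=0;  out ∅∪∅=∅
  n5('c'): parent n0 fail=0; on 'c' 0 → fail=0;  out ∅∪∅=∅
  n10('a'): parent n0 fail=0; on 'a' 0 → fail=0;  out ∅∪∅=∅
  n2('bc'): parent n1 fail=0; on 'c' 0 → fail=5;  out ∅∪∅=∅
  n6('cb'): parent n5 fail=0; on 'b' 0 → fail=1;  out {2}∪∅={2}
  n11('aa'): parent n10 fail=0; on 'a' 0 → fail=10;  out ∅∪∅=∅
  n14('ca'): parent n5 fail=0; on 'a' 0 → fail=10;  out ∅∪∅=∅
  n16('ab'): parent n10 fail=0; on 'b' 0 → fail=1;  out ∅∪∅=∅
  n25('ac'): parent n10 fail=0; on 'c' 0 → fail=5;  out ∅∪∅=∅
  n3('bcc'): parent n2 fail=5; on 'c' 5→0 → fail=5;  out ∅∪∅=∅
  n7('cbb'): parent n6 fail=1; on 'b' 1→0 → fail=1;  out ∅∪∅=∅
  n12('aaa'): parent n11 fail=10; on 'a' 10 → fail=11;  out ∅∪∅=∅
  n15('cac'): parent n14 fail=10; on 'c' 10 → fail=25;  out {4}∪∅={4}
  n17('abc'): parent n16 fail=1; on 'c' 1 → fail=2;  out ∅∪∅=∅
  n21('aab'): parent n11 fail=10; on 'b' 10 → fail=16;  out ∅∪∅=∅
  n26('acb'): parent n25 fail=5; on 'b' 5 → fail=6;  out {7}∪{2}={2,7}
  n4('bccc'): parent n3 fail=5; on 'c' 5→0 → fail=5;  out {0}∪∅={0}
  n8('cbba'): parent n7 fail=1; on 'a' 1→0 → fail=10;  out ∅∪∅=∅
  n13('aaab'): parent n12 fail=11; on 'b' 11 → fail=21;  out {3}∪∅={3}
  n18('abca'): parent n17 fail=2; on 'a' 2→5 → fail=14;  out ∅∪∅=∅
  n22('aaba'): parent n21 fail=16; on 'a' 16→1→0 → fail=10;  out ∅∪∅=∅
  n9('cbbac'): parent n8 fail=10; on 'c' 10 → fail=25;  out {1}∪∅={1}
  n19('abcaa'): parent n18 fail=14; on 'a' 14→10 → fail=11;  out ∅∪∅=∅
  n23('aabac'): parent n22 fail=10; on 'c' 10 → fail=25;  out ∅∪∅=∅
  n20('abcaaa'): parent n19 fail=11; on 'a' 11 → fail=12;  out {5}∪∅={5}
  n24('aabacb'): parent n23 fail=25; on 'b' 25 → fail=26;  out {6}∪{2,7}={2,6,7}

Run:
[0] read 'a'  n0⇒n10
[1] read 'c'  n10⇒n25
[2] read 'b'  n25⇒n26  ** P2@[1:2],P7@[0:2]
[3] read 'c'  n26⇒n2 (fail-walked)
[4] read 'c'  n2⇒n3
[5] read 'b'  n3⇒n6 (fail-walked)  ** P2@[4:5]
[6] read 'c'  n6⇒n2 (fail-walked)
[7] read 'b'  n2⇒n6 (fail-walked)  ** P2@[6:7]
[8] read 'a'  n6⇒n10 (fail-walked)
[9] read 'b'  n10⇒n16
[10] read 'a'  n16⇒n10 (fail-walked)
[11] read 'a'  n10⇒n11
[12] read 'a'  n11⇒n12
[13] read 'b'  n12⇒n13  ** P3@[10:13]
[14] read 'a'  n13⇒n22 (fail-walked)
[15] read 'c'  n22⇒n23
[16] read 'b'  n23⇒n24  ** P2@[15:16],P6@[11:16],P7@[14:16]
[17] read 'b'  n24⇒n7 (fail-walked)
[18] read 'a'  n7⇒n8
[19] read 'c'  n8⇒n9  ** P1@[15:19]
[20] read 'b'  n9⇒n26 (fail-walked)  ** P2@[19:20],P7@[18:20]
[21] read 'b'  n26⇒n7 (fail-walked)
[22] read 'a'  n7⇒n8
[23] read 'c'  n8⇒n9  ** P1@[19:23]
[24] read 'b'  n9⇒n26 (fail-walked)  ** P2@[23:24],P7@[22:24]
[25] read 'b'  n26⇒n7 (fail-walked)
[26] read 'a'  n7⇒n8
[27] read 'c'  n8⇒n9  ** P1@[23:27]
[28] read 'c'  n9⇒n5 (fail-walked)
[29] read 'c'  n5⇒n5 (fail-walked)
[30] read 'c'  n5⇒n5 (fail-walked)
[31] read 'b'  n5⇒n6  ** P2@[30:31]
[32] read 'b'  n6⇒n7
[33] read 'a'  n7⇒n8
[34] read 'c'  n8⇒n9  ** P1@[30:34]
[35] read 'c'  n9⇒n5 (fail-walked)
[36] read 'a'  n5⇒n14
[37] read 'c'  n14⇒n15  ** P4@[35:37]
[38] read 'c'  n15⇒n5 (fail-walked)
[39] read 'b'  n5⇒n6  ** P2@[38:39]
[40] read 'b'  n6⇒n7
[41] read 'a'  n7⇒n8
[42] read 'c'  n8⇒n9  ** P1@[38:42]
[43] read 'c'  n9⇒n5 (fail-walked)
[44] read 'c'  n5⇒n5 (fail-walked)
[45] read 'b'  n5⇒n6  ** P2@[44:45]
[46] read 'b'  n6⇒n7
[47] read 'c'  n7⇒n2 (fail-walked)
[48] read 'c'  n2⇒n3
[49] read 'c'  n3⇒n4  ** P0@[46:49]
[50] read 'a'  n4⇒n14 (fail-walked)
[51] read 'c'  n14⇒n15  ** P4@[49:51]
[52] read 'b'  n15⇒n26 (fail-walked)  ** P2@[51:52],P7@[50:52]
[53] read 'b'  n26⇒n7 (fail-walked)
[54] read 'a'  n7⇒n8
[55] read 'c'  n8⇒n9  ** P1@[51:55]
[56] read 'b'  n9⇒n26 (fail-walked)  ** P2@[55:56],P7@[54:56]
[57] read 'b'  n26⇒n7 (fail-walked)
[58] read 'a'  n7⇒n8
[59] read 'a'  n8⇒n11 (fail-walked)
[60] read 'a'  n11⇒n12
[61] read 'b'  n12⇒n13  ** P3@[58:61]
[62] read 'c'  n13⇒n17 (fail-walked)
[63] read 'a'  n17⇒n18
[64] read 'a'  n18⇒n19
[65] read 'a'  n19⇒n20  ** P5@[60:65]
[66] read 'b'  n20⇒n13 (fail-walked)  ** P3@[63:66]
[67] read 'a'  n13⇒n22 (fail-walked)
[68] read 'c'  n22⇒n23

All matches (sorted): [[2,2],[2,7],[5,2],[7,2],[13,3],[16,2],[16,6],[16,7],[19,1],[20,2],[20,7],[23,1],[24,2],[24,7],[27,1],[31,2],[34,1],[37,4],[39,2],[42,1],[45,2],[49,0],[51,4],[52,2],[52,7],[55,1],[56,2],[56,7],[61,3],[65,5],[66,3]]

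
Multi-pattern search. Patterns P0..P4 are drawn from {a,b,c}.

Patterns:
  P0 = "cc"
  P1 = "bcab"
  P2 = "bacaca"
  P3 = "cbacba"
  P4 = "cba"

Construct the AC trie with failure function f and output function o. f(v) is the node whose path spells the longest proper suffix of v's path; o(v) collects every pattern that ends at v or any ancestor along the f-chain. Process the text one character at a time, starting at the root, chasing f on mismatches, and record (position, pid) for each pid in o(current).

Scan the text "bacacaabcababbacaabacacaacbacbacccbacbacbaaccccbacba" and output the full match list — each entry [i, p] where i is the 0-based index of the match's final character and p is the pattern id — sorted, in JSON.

Construct AC machine:
Trie nodes:
  n0 'ε': b→3 c→1
  n1 'c': b→12 c→2
  n2 'cc': ·  ←P0
  n3 'b': a→7 c→4
  n4 'bc': a→5
  n5 'bca': b→6
  n6 'bcab': ·  ←P1
  n7 'ba': c→8
  n8 'bac': a→9
  n9 'baca': c→10
  n10 'bacac': a→11
  n11 'bacaca': ·  ←P2
  n12 'cb': a→13
  n13 'cba': c→14  ←P4
  n14 'cbac': b→15
  n15 'cbacb': a→16
  n16 'cbacba': ·  ←P3

BFS fail/out derivation:
  fail(1) 'c': from fail(0)=0 chase 'c': 0 ⇒ 0;  out=∅∪out(0)=∅
  fail(3) 'b': from fail(0)=0 chase 'b': 0 ⇒ 0;  out=∅∪out(0)=∅
  fail(2) 'cc': from fail(1)=0 chase 'c': 0 ⇒ 1;  out={0}∪out(1)={0}
  fail(4) 'bc': from fail(3)=0 chase 'c': 0 ⇒ 1;  out=∅∪out(1)=∅
  fail(7) 'ba': from fail(3)=0 chase 'a': 0 ⇒ 0;  out=∅∪out(0)=∅
  fail(12) 'cb': from fail(1)=0 chase 'b': 0 ⇒ 3;  out=∅∪out(3)=∅
  fail(5) 'bca': from fail(4)=1 chase 'a': 1→0 ⇒ 0;  out=∅∪out(0)=∅
  fail(8) 'bac': from fail(7)=0 chase 'c': 0 ⇒ 1;  out=∅∪out(1)=∅
  fail(13) 'cba': from fail(12)=3 chase 'a': 3 ⇒ 7;  out={4}∪out(7)={4}
  fail(6) 'bcab': from fail(5)=0 chase 'b': 0 ⇒ 3;  out={1}∪out(3)={1}
  fail(9) 'baca': from fail(8)=1 chase 'a': 1→0 ⇒ 0;  out=∅∪out(0)=∅
  fail(14) 'cbac': from fail(13)=7 chase 'c': 7 ⇒ 8;  out=∅∪out(8)=∅
  fail(10) 'bacac': from fail(9)=0 chase 'c': 0 ⇒ 1;  out=∅∪out(1)=∅
  fail(15) 'cbacb': from fail(14)=8 chase 'b': 8→1 ⇒ 12;  out=∅∪out(12)=∅
  fail(11) 'bacaca': from fail(10)=1 chase 'a': 1→0 ⇒ 0;  out={2}∪out(0)={2}
  fail(16) 'cbacba': from fail(15)=12 chase 'a': 12 ⇒ 13;  out={3}∪out(13)={3,4}

Run:
pos 0 'b': at 3
pos 1 'a': at 7
pos 2 'c': at 8
pos 3 'a': at 9
pos 4 'c': at 10
pos 5 'a': at 11  emit P2@[0:5]
pos 6 'a': at 0 (via fail)
pos 7 'b': at 3
pos 8 'c': at 4
pos 9 'a': at 5
pos 10 'b': at 6  emit P1@[7:10]
pos 11 'a': at 7 (via fail)
pos 12 'b': at 3 (via fail)
pos 13 'b': at 3 (via fail)
pos 14 'a': at 7
pos 15 'c': at 8
pos 16 'a': at 9
pos 17 'a': at 0 (via fail)
pos 18 'b': at 3
pos 19 'a': at 7
pos 20 'c': at 8
pos 21 'a': at 9
pos 22 'c': at 10
pos 23 'a': at 11  emit P2@[18:23]
pos 24 'a': at 0 (via fail)
pos 25 'c': at 1
pos 26 'b': at 12
pos 27 'a': at 13  emit P4@[25:27]
pos 28 'c': at 14
pos 29 'b': at 15
pos 30 'a': at 16  emit P3@[25:30],P4@[28:30]
pos 31 'c': at 14 (via fail)
pos 32 'c': at 2 (via fail)  emit P0@[31:32]
pos 33 'c': at 2 (via fail)  emit P0@[32:33]
pos 34 'b': at 12 (via fail)
pos 35 'a': at 13  emit P4@[33:35]
pos 36 'c': at 14
pos 37 'b': at 15
pos 38 'a': at 16  emit P3@[33:38],P4@[36:38]
pos 39 'c': at 14 (via fail)
pos 40 'b': at 15
pos 41 'a': at 16  emit P3@[36:41],P4@[39:41]
pos 42 'a': at 0 (via fail)
pos 43 'c': at 1
pos 44 'c': at 2  emit P0@[43:44]
pos 45 'c': at 2 (via fail)  emit P0@[44:45]
pos 46 'c': at 2 (via fail)  emit P0@[45:46]
pos 47 'b': at 12 (via fail)
pos 48 'a': at 13  emit P4@[46:48]
pos 49 'c': at 14
pos 50 'b': at 15
pos 51 'a': at 16  emit P3@[46:51],P4@[49:51]

Result: [[5,2],[10,1],[23,2],[27,4],[30,3],[30,4],[32,0],[33,0],[35,4],[38,3],[38,4],[41,3],[41,4],[44,0],[45,0],[46,0],[48,4],[51,3],[51,4]]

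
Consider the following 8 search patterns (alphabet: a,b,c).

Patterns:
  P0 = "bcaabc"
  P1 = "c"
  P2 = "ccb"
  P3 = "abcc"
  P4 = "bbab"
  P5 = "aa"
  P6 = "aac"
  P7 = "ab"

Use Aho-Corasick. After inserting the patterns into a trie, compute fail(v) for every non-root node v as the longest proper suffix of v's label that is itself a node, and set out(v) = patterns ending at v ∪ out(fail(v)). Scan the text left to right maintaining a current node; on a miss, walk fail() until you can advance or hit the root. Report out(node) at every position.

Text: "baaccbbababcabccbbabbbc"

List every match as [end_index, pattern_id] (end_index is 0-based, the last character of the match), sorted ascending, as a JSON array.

Build automaton:
Trie (insert patterns):
  n0 'ε': a→10 b→1 c→7
  n1 'b': b→14 c→2
  n2 'bc': a→3
  n3 'bca': a→4
  n4 'bcaa': b→5
  n5 'bcaab': c→6
  n6 'bcaabc': ·  ←P0
  n7 'c': c→8  ←P1
  n8 'cc': b→9
  n9 'ccb': ·  ←P2
  n10 'a': a→17 b→11
  n11 'ab': c→12  ←P7
  n12 'abc': c→13
  n13 'abcc': ·  ←P3
  n14 'bb': a→15
  n15 'bba': b→16
  n16 'bbab': ·  ←P4
  n17 'aa': c→18  ←P5
  n18 'aac': ·  ←P6

BFS fail/out derivation:
  n1('b'): parent n0 fail=0; on 'b' 0 → fail=0;  out ∅∪∅=∅
  n7('c'): parent n0 fail=0; on 'c' 0 → fail=0;  out {1}∪∅={1}
  n10('a'): parent n0 fail=0; on 'a' 0 → fail=0;  out ∅∪∅=∅
  n2('bc'): parent n1 fail=0; on 'c' 0 → fail=7;  out ∅∪{1}={1}
  n8('cc'): parent n7 fail=0; on 'c' 0 → fail=7;  out ∅∪{1}={1}
  n11('ab'): parent n10 fail=0; on 'b' 0 → fail=1;  out {7}∪∅={7}
  n14('bb'): parent n1 fail=0; on 'b' 0 → fail=1;  out ∅∪∅=∅
  n17('aa'): parent n10 fail=0; on 'a' 0 → fail=10;  out {5}∪∅={5}
  n3('bca'): parent n2 fail=7; on 'a' 7→0 → fail=10;  out ∅∪∅=∅
  n9('ccb'): parent n8 fail=7; on 'b' 7→0 → fail=1;  out {2}∪∅={2}
  n12('abc'): parent n11 fail=1; on 'c' 1 → fail=2;  out ∅∪{1}={1}
  n15('bba'): parent n14 fail=1; on 'a' 1→0 → fail=10;  out ∅∪∅=∅
  n18('aac'): parent n17 fail=10; on 'c' 10→0 → fail=7;  out {6}∪{1}={1,6}
  n4('bcaa'): parent n3 fail=10; on 'a' 10 → fail=17;  out ∅∪{5}={5}
  n13('abcc'): parent n12 fail=2; on 'c' 2→7 → fail=8;  out {3}∪{1}={1,3}
  n16('bbab'): parent n15 fail=10; on 'b' 10 → fail=11;  out {4}∪{7}={4,7}
  n5('bcaab'): parent n4 fail=17; on 'b' 17→10 → fail=11;  out ∅∪{7}={7}
  n6('bcaabc'): parent n5 fail=11; on 'c' 11 → fail=12;  out {0}∪{1}={0,1}

Run:
i=0 'b': node 0→1
i=1 'a': node 1→10 ·f
i=2 'a': node 10→17  emit P5@[1:2]
i=3 'c': node 17→18  emit P1@[3:3],P6@[1:3]
i=4 'c': node 18→8 ·f  emit P1@[4:4]
i=5 'b': node 8→9  emit P2@[3:5]
i=6 'b': node 9→14 ·f
i=7 'a': node 14→15
i=8 'b': node 15→16  emit P4@[5:8],P7@[7:8]
i=9 'a': node 16→10 ·f
i=10 'b': node 10→11  emit P7@[9:10]
i=11 'c': node 11→12  emit P1@[11:11]
i=12 'a': node 12→3 ·f
i=13 'b': node 3→11 ·f  emit P7@[12:13]
i=14 'c': node 11→12  emit P1@[14:14]
i=15 'c': node 12→13  emit P1@[15:15],P3@[12:15]
i=16 'b': node 13→9 ·f  emit P2@[14:16]
i=17 'b': node 9→14 ·f
i=18 'a': node 14→15
i=19 'b': node 15→16  emit P4@[16:19],P7@[18:19]
i=20 'b': node 16→14 ·f
i=21 'b': node 14→14 ·f
i=22 'c': node 14→2 ·f  emit P1@[22:22]

Result: [[2,5],[3,1],[3,6],[4,1],[5,2],[8,4],[8,7],[10,7],[11,1],[13,7],[14,1],[15,1],[15,3],[16,2],[19,4],[19,7],[22,1]]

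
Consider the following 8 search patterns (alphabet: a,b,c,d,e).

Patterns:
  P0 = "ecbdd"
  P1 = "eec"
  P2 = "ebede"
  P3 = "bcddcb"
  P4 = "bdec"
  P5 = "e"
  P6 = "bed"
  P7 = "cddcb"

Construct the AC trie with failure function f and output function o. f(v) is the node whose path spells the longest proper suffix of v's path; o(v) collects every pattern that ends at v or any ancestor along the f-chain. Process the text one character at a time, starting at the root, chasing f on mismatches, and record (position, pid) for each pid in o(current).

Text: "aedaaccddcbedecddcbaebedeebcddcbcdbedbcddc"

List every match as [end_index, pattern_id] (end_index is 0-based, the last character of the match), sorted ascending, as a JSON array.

Construct AC machine:
Trie nodes:
  n0 'ε': b→12 c→23 e→1
  n1 'e': b→8 c→2 e→6  ←P5
  n2 'ec': b→3
  n3 'ecb': d→4
  n4 'ecbd': d→5
  n5 'ecbdd': ·  ←P0
  n6 'ee': c→7
  n7 'eec': ·  ←P1
  n8 'eb': e→9
  n9 'ebe': d→10
  n10 'ebed': e→11
  n11 'ebede': ·  ←P2
  n12 'b': c→13 d→18 e→21
  n13 'bc': d→14
  n14 'bcd': d→15
  n15 'bcdd': c→16
  n16 'bcddc': b→17
  n17 'bcddcb': ·  ←P3
  n18 'bd': e→19
  n19 'bde': c→20
  n20 'bdec': ·  ←P4
  n21 'be': d→22
  n22 'bed': ·  ←P6
  n23 'c': d→24
  n24 'cd': d→25
  n25 'cdd': c→26
  n26 'cddc': b→27
  n27 'cddcb': ·  ←P7

Failure links (BFS by depth):
  fail(1) 'e': from fail(0)=0 chase 'e': 0 ⇒ 0;  out={5}∪out(0)={5}
  fail(12) 'b': from fail(0)=0 chase 'b': 0 ⇒ 0;  out=∅∪out(0)=∅
  fail(23) 'c': from fail(0)=0 chase 'c': 0 ⇒ 0;  out=∅∪out(0)=∅
  fail(2) 'ec': from fail(1)=0 chase 'c': 0 ⇒ 23;  out=∅∪out(23)=∅
  fail(6) 'ee': from fail(1)=0 chase 'e': 0 ⇒ 1;  out=∅∪out(1)={5}
  fail(8) 'eb': from fail(1)=0 chase 'b': 0 ⇒ 12;  out=∅∪out(12)=∅
  fail(13) 'bc': from fail(12)=0 chase 'c': 0 ⇒ 23;  out=∅∪out(23)=∅
  fail(18) 'bd': from fail(12)=0 chase 'd': 0 ⇒ 0;  out=∅∪out(0)=∅
  fail(21) 'be': from fail(12)=0 chase 'e': 0 ⇒ 1;  out=∅∪out(1)={5}
  fail(24) 'cd': from fail(23)=0 chase 'd': 0 ⇒ 0;  out=∅∪out(0)=∅
  fail(3) 'ecb': from fail(2)=23 chase 'b': 23→0 ⇒ 12;  out=∅∪out(12)=∅
  fail(7) 'eec': from fail(6)=1 chase 'c': 1 ⇒ 2;  out={1}∪out(2)={1}
  fail(9) 'ebe': from fail(8)=12 chase 'e': 12 ⇒ 21;  out=∅∪out(21)={5}
  fail(14) 'bcd': from fail(13)=23 chase 'd': 23 ⇒ 24;  out=∅∪out(24)=∅
  fail(19) 'bde': from fail(18)=0 chase 'e': 0 ⇒ 1;  out=∅∪out(1)={5}
  fail(22) 'bed': from fail(21)=1 chase 'd': 1→0 ⇒ 0;  out={6}∪out(0)={6}
  fail(25) 'cdd': from fail(24)=0 chase 'd': 0 ⇒ 0;  out=∅∪out(0)=∅
  fail(4) 'ecbd': from fail(3)=12 chase 'd': 12 ⇒ 18;  out=∅∪out(18)=∅
  fail(10) 'ebed': from fail(9)=21 chase 'd': 21 ⇒ 22;  out=∅∪out(22)={6}
  fail(15) 'bcdd': from fail(14)=24 chase 'd': 24 ⇒ 25;  out=∅∪out(25)=∅
  fail(20) 'bdec': from fail(19)=1 chase 'c': 1 ⇒ 2;  out={4}∪out(2)={4}
  fail(26) 'cddc': from fail(25)=0 chase 'c': 0 ⇒ 23;  out=∅∪out(23)=∅
  fail(5) 'ecbdd': from fail(4)=18 chase 'd': 18→0 ⇒ 0;  out={0}∪out(0)={0}
  fail(11) 'ebede': from fail(10)=22 chase 'e': 22→0 ⇒ 1;  out={2}∪out(1)={2,5}
  fail(16) 'bcddc': from fail(15)=25 chase 'c': 25 ⇒ 26;  out=∅∪out(26)=∅
  fail(27) 'cddcb': from fail(26)=23 chase 'b': 23→0 ⇒ 12;  out={7}∪out(12)={7}
  fail(17) 'bcddcb': from fail(16)=26 chase 'b': 26 ⇒ 27;  out={3}∪out(27)={3,7}

Text stream:
i=0 'a': node 0→0
i=1 'e': node 0→1  ** P5@[1:1]
i=2 'd': node 1→0 ·f
i=3 'a': node 0→0
i=4 'a': node 0→0
i=5 'c': node 0→23
i=6 'c': node 23→23 ·f
i=7 'd': node 23→24
i=8 'd': node 24→25
i=9 'c': node 25→26
i=10 'b': node 26→27  ** P7@[6:10]
i=11 'e': node 27→21 ·f  ** P5@[11:11]
i=12 'd': node 21→22  ** P6@[10:12]
i=13 'e': node 22→1 ·f  ** P5@[13:13]
i=14 'c': node 1→2
i=15 'd': node 2→24 ·f
i=16 'd': node 24→25
i=17 'c': node 25→26
i=18 'b': node 26→27  ** P7@[14:18]
i=19 'a': node 27→0 ·f
i=20 'e': node 0→1  ** P5@[20:20]
i=21 'b': node 1→8
i=22 'e': node 8→9  ** P5@[22:22]
i=23 'd': node 9→10  ** P6@[21:23]
i=24 'e': node 10→11  ** P2@[20:24],P5@[24:24]
i=25 'e': node 11→6 ·f  ** P5@[25:25]
i=26 'b': node 6→8 ·f
i=27 'c': node 8→13 ·f
i=28 'd': node 13→14
i=29 'd': node 14→15
i=30 'c': node 15→16
i=31 'b': node 16→17  ** P3@[26:31],P7@[27:31]
i=32 'c': node 17→13 ·f
i=33 'd': node 13→14
i=34 'b': node 14→12 ·f
i=35 'e': node 12→21  ** P5@[35:35]
i=36 'd': node 21→22  ** P6@[34:36]
i=37 'b': node 22→12 ·f
i=38 'c': node 12→13
i=39 'd': node 13→14
i=40 'd': node 14→15
i=41 'c': node 15→16

All matches (sorted): [[1,5],[10,7],[11,5],[12,6],[13,5],[18,7],[20,5],[22,5],[23,6],[24,2],[24,5],[25,5],[31,3],[31,7],[35,5],[36,6]]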